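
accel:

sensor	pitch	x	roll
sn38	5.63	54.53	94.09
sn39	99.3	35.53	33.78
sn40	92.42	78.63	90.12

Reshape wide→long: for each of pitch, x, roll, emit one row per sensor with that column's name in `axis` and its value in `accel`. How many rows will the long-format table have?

9

3 sensor values × 3 melted columns = 9 rows.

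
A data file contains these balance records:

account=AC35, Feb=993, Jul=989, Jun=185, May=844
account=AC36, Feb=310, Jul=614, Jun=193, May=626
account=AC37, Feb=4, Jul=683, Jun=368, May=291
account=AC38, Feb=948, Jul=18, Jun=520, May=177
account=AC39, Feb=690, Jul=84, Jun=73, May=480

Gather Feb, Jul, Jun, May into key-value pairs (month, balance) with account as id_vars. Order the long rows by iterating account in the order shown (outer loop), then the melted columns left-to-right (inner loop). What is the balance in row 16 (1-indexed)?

20 rows total (5 × 4). Row 16: index ⌊(16-1)/4⌋ = 3 into account → AC38; (16-1) mod 4 = 3 into the melted columns → May.
So row 16 is (AC38, May, 177); balance = 177.

177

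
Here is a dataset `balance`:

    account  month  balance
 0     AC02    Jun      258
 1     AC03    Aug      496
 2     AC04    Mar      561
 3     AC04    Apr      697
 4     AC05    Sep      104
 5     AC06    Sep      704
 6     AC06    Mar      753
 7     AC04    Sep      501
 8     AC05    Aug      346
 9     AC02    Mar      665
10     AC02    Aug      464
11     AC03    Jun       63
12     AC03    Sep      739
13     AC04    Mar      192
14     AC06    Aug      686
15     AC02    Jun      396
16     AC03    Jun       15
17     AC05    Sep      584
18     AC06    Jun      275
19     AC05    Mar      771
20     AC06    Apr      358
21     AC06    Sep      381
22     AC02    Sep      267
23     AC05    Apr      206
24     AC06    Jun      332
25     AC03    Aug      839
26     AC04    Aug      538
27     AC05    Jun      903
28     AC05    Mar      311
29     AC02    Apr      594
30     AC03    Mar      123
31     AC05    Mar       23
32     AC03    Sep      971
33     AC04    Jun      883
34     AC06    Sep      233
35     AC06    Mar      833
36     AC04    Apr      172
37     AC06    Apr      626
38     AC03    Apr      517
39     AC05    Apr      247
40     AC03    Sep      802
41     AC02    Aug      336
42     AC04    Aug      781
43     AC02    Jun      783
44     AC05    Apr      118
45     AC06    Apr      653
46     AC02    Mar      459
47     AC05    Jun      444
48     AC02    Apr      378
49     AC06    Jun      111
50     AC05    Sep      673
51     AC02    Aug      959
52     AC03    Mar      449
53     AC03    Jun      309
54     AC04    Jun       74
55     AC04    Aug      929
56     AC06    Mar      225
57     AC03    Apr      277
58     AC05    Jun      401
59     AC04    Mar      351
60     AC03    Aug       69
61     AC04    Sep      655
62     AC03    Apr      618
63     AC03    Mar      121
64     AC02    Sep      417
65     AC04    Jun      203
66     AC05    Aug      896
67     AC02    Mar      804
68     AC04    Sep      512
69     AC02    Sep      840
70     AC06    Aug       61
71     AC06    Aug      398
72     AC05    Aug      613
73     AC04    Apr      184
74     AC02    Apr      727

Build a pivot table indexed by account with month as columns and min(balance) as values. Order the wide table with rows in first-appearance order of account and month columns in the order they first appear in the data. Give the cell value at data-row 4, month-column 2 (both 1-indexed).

With rows in first-appearance order of account, row 4 is account=AC05. month columns in first-appearance order: Jun, Aug, Mar, Apr, Sep; column 2 is Aug.
Long rows with account=AC05, month=Aug: min(346, 896, 613) = 346.

346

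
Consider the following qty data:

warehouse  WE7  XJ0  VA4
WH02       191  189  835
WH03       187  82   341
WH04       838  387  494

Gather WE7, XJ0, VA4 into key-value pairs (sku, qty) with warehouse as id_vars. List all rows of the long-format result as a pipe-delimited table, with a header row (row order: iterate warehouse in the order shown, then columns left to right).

Each (warehouse, column) pair becomes one row: 3 × 3 = 9 rows.
For example, (WH02, WE7) → qty=191.

| warehouse | sku | qty |
| WH02 | WE7 | 191 |
| WH02 | XJ0 | 189 |
| WH02 | VA4 | 835 |
| WH03 | WE7 | 187 |
| WH03 | XJ0 | 82 |
| WH03 | VA4 | 341 |
| WH04 | WE7 | 838 |
| WH04 | XJ0 | 387 |
| WH04 | VA4 | 494 |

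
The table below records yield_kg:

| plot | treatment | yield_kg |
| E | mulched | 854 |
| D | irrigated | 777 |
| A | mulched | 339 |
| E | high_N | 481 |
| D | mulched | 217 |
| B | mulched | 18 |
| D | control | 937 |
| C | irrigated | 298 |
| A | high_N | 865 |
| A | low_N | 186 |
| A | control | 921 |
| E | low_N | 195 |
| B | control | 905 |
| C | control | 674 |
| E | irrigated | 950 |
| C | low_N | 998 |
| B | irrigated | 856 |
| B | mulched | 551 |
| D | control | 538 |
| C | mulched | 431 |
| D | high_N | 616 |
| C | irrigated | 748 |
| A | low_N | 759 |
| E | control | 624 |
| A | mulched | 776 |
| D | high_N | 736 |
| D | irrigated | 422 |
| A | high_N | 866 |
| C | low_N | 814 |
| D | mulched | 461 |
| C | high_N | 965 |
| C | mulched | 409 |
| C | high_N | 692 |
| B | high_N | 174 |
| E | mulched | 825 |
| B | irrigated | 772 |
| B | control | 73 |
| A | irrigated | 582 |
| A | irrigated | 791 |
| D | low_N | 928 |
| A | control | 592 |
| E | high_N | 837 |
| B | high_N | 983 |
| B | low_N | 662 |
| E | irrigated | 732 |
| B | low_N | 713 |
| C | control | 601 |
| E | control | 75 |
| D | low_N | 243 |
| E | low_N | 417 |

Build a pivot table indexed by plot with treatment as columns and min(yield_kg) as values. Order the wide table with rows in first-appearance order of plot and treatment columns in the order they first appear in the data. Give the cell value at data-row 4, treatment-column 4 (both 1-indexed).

73

With rows in first-appearance order of plot, row 4 is plot=B. treatment columns in first-appearance order: mulched, irrigated, high_N, control, low_N; column 4 is control.
Long rows with plot=B, treatment=control: min(905, 73) = 73.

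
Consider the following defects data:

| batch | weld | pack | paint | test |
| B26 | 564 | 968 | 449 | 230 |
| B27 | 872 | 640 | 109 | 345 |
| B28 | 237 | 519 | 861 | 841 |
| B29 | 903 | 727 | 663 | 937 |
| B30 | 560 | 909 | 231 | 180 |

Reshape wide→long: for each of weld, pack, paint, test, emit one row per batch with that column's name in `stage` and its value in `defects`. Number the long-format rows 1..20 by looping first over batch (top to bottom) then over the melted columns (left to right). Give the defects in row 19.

231

20 rows total (5 × 4). Row 19: index ⌊(19-1)/4⌋ = 4 into batch → B30; (19-1) mod 4 = 2 into the melted columns → paint.
So row 19 is (B30, paint, 231); defects = 231.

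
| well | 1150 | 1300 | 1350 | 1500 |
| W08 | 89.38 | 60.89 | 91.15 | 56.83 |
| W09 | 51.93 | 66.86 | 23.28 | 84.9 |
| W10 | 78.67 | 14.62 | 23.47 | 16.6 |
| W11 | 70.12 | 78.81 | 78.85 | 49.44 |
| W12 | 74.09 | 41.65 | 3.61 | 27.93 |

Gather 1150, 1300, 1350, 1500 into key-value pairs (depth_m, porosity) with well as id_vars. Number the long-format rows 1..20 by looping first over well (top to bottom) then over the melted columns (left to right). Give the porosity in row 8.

84.9

20 rows total (5 × 4). Row 8: index ⌊(8-1)/4⌋ = 1 into well → W09; (8-1) mod 4 = 3 into the melted columns → 1500.
So row 8 is (W09, 1500, 84.9); porosity = 84.9.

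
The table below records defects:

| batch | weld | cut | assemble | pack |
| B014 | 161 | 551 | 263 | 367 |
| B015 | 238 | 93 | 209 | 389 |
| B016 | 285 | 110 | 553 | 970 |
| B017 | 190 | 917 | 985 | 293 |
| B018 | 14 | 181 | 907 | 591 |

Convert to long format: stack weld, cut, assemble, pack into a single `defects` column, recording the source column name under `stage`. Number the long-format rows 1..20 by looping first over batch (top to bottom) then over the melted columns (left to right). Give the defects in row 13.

190

20 rows total (5 × 4). Row 13: index ⌊(13-1)/4⌋ = 3 into batch → B017; (13-1) mod 4 = 0 into the melted columns → weld.
So row 13 is (B017, weld, 190); defects = 190.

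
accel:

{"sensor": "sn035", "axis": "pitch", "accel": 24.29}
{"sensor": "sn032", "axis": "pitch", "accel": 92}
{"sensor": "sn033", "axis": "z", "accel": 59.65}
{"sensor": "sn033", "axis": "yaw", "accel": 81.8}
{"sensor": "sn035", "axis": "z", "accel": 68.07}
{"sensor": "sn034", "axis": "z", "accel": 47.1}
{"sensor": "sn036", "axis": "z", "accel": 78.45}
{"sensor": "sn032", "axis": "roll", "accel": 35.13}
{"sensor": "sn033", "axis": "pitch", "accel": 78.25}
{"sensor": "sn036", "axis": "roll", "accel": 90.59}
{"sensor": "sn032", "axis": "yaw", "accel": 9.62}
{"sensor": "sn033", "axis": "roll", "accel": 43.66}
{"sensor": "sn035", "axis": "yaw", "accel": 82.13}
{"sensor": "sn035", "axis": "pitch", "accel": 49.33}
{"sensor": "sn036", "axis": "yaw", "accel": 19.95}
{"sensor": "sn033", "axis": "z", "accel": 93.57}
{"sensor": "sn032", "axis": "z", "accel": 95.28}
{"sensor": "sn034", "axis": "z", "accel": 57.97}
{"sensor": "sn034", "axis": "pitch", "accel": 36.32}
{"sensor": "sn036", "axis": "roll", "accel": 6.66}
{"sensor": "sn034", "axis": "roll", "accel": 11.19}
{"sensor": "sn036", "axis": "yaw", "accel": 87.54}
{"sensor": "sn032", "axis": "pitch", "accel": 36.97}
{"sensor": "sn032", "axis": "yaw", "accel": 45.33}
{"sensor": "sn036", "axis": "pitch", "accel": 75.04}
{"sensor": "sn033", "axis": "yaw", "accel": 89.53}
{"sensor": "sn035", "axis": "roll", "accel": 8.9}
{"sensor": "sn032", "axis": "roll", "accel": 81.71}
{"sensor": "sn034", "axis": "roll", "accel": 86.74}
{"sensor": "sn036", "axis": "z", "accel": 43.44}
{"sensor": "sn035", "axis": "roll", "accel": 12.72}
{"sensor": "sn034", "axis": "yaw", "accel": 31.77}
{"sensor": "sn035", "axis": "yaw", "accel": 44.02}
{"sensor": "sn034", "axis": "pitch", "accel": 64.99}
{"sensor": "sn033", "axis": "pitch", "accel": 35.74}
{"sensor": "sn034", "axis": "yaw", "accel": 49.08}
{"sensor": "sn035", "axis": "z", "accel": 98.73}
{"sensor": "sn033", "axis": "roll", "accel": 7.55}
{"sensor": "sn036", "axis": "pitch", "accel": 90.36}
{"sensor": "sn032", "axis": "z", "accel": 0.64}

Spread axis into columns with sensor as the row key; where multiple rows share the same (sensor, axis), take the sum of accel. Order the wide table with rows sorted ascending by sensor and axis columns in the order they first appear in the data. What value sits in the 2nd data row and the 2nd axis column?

With rows sorted ascending by sensor, row 2 is sensor=sn033. axis columns in first-appearance order: pitch, z, yaw, roll; column 2 is z.
Long rows with sensor=sn033, axis=z: 59.65 + 93.57 = 153.22.

153.22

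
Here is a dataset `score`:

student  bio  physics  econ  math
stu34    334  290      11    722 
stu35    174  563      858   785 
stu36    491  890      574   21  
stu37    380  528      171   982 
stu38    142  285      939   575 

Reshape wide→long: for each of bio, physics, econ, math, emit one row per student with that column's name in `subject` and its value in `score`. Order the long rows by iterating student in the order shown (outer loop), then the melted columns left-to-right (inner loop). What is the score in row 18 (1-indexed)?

20 rows total (5 × 4). Row 18: index ⌊(18-1)/4⌋ = 4 into student → stu38; (18-1) mod 4 = 1 into the melted columns → physics.
So row 18 is (stu38, physics, 285); score = 285.

285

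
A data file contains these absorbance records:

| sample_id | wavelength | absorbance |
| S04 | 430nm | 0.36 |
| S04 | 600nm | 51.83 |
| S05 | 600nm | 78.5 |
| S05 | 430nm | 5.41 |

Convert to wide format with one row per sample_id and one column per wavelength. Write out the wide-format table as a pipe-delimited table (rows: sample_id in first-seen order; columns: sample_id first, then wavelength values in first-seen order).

Columns: sample_id plus the 2 distinct wavelength values (430nm, 600nm).
For example, row S04 column 430nm takes absorbance=0.36 from the long row (S04, 430nm).

| sample_id | 430nm | 600nm |
| S04 | 0.36 | 51.83 |
| S05 | 5.41 | 78.5 |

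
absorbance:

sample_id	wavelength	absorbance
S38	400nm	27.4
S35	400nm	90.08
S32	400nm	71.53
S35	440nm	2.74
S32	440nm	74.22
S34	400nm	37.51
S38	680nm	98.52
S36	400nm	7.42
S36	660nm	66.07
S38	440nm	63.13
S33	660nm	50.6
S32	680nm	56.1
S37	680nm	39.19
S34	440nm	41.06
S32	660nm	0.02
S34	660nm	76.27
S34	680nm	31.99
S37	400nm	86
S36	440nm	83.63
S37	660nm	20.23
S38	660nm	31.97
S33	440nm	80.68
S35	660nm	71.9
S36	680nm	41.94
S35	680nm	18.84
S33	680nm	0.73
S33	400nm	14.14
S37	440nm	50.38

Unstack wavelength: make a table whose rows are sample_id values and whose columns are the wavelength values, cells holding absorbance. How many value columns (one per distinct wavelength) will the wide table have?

4

4 distinct wavelength values: 400nm, 440nm, 660nm, 680nm.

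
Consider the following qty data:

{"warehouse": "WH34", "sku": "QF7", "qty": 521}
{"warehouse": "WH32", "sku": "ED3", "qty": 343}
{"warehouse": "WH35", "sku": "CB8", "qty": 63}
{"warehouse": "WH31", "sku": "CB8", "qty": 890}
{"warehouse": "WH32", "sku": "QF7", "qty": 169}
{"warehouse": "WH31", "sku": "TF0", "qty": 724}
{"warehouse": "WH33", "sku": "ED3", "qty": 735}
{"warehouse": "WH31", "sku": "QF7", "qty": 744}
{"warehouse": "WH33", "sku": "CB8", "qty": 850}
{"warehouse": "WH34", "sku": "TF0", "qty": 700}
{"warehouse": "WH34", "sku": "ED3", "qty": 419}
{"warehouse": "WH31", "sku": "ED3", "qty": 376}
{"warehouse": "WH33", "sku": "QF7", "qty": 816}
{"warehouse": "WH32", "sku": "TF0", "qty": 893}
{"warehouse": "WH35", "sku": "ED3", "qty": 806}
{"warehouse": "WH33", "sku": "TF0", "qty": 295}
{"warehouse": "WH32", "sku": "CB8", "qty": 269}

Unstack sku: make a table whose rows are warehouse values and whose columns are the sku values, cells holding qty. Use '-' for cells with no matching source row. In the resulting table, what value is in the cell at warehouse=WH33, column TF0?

The long row with warehouse=WH33, sku=TF0 has qty=295.

295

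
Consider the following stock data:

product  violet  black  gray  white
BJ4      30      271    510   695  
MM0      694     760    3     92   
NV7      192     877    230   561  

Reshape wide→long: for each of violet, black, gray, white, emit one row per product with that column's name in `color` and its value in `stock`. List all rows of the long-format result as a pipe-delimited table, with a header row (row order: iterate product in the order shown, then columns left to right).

| product | color | stock |
| BJ4 | violet | 30 |
| BJ4 | black | 271 |
| BJ4 | gray | 510 |
| BJ4 | white | 695 |
| MM0 | violet | 694 |
| MM0 | black | 760 |
| MM0 | gray | 3 |
| MM0 | white | 92 |
| NV7 | violet | 192 |
| NV7 | black | 877 |
| NV7 | gray | 230 |
| NV7 | white | 561 |

Each (product, column) pair becomes one row: 3 × 4 = 12 rows.
For example, (BJ4, violet) → stock=30.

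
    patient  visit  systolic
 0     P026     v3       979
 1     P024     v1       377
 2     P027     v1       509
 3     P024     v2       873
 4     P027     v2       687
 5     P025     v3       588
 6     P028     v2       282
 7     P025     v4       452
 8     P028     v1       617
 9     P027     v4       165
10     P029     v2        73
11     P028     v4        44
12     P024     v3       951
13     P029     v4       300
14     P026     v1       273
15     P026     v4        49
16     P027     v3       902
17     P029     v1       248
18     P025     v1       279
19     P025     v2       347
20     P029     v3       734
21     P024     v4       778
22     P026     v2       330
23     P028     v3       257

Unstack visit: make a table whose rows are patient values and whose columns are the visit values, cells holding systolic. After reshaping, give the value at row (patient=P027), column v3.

902

Wide layout: rows indexed by patient, columns are the 4 distinct visit values (v3, v1, v2, v4).
Cell (patient=P027, visit=v3) draws from the long row where patient=P027 and visit=v3, which has systolic=902.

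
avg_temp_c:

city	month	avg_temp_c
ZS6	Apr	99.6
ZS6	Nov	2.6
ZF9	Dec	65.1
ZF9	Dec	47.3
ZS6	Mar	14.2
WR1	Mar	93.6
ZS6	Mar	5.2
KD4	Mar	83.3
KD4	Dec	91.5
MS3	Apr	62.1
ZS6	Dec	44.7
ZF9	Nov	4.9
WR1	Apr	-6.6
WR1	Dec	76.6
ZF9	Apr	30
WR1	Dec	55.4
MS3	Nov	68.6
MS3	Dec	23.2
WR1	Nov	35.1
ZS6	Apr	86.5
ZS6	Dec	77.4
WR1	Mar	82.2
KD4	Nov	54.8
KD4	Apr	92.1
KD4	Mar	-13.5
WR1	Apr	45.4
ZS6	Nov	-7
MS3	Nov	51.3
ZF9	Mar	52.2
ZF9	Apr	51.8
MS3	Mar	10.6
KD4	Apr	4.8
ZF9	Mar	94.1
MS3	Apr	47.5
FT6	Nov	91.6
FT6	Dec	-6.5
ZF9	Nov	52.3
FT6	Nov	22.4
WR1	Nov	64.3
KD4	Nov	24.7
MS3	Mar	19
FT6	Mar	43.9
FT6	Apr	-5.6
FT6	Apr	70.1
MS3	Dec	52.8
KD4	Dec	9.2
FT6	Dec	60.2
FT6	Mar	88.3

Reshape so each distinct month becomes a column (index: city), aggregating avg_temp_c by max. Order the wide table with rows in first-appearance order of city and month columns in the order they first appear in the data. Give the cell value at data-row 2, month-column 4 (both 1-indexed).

With rows in first-appearance order of city, row 2 is city=ZF9. month columns in first-appearance order: Apr, Nov, Dec, Mar; column 4 is Mar.
Long rows with city=ZF9, month=Mar: max(52.2, 94.1) = 94.1.

94.1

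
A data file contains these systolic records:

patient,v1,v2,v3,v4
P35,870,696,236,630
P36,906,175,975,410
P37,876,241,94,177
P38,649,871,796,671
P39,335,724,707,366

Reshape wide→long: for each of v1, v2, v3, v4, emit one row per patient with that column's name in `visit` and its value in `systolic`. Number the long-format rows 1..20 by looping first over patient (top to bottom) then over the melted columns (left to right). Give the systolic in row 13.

649

20 rows total (5 × 4). Row 13: index ⌊(13-1)/4⌋ = 3 into patient → P38; (13-1) mod 4 = 0 into the melted columns → v1.
So row 13 is (P38, v1, 649); systolic = 649.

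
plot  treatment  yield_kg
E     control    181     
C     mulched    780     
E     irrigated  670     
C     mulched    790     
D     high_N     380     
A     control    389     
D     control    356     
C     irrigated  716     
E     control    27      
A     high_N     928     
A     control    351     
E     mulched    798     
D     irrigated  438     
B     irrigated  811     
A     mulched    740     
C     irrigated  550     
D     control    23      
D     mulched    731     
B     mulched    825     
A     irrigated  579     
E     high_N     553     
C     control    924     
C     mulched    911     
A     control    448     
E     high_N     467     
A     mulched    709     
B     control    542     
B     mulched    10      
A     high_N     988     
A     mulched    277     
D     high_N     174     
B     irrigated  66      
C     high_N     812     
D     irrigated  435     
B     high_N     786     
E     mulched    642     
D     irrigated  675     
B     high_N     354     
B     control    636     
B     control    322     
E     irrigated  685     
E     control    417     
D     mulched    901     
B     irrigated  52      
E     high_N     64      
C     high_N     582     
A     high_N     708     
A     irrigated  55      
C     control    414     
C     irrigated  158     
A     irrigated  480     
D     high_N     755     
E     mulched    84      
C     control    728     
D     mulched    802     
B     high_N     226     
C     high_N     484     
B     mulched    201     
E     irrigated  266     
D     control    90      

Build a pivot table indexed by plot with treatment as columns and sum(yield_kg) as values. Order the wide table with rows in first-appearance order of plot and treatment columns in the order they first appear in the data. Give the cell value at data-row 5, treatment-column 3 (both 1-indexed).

With rows in first-appearance order of plot, row 5 is plot=B. treatment columns in first-appearance order: control, mulched, irrigated, high_N; column 3 is irrigated.
Long rows with plot=B, treatment=irrigated: 811 + 66 + 52 = 929.

929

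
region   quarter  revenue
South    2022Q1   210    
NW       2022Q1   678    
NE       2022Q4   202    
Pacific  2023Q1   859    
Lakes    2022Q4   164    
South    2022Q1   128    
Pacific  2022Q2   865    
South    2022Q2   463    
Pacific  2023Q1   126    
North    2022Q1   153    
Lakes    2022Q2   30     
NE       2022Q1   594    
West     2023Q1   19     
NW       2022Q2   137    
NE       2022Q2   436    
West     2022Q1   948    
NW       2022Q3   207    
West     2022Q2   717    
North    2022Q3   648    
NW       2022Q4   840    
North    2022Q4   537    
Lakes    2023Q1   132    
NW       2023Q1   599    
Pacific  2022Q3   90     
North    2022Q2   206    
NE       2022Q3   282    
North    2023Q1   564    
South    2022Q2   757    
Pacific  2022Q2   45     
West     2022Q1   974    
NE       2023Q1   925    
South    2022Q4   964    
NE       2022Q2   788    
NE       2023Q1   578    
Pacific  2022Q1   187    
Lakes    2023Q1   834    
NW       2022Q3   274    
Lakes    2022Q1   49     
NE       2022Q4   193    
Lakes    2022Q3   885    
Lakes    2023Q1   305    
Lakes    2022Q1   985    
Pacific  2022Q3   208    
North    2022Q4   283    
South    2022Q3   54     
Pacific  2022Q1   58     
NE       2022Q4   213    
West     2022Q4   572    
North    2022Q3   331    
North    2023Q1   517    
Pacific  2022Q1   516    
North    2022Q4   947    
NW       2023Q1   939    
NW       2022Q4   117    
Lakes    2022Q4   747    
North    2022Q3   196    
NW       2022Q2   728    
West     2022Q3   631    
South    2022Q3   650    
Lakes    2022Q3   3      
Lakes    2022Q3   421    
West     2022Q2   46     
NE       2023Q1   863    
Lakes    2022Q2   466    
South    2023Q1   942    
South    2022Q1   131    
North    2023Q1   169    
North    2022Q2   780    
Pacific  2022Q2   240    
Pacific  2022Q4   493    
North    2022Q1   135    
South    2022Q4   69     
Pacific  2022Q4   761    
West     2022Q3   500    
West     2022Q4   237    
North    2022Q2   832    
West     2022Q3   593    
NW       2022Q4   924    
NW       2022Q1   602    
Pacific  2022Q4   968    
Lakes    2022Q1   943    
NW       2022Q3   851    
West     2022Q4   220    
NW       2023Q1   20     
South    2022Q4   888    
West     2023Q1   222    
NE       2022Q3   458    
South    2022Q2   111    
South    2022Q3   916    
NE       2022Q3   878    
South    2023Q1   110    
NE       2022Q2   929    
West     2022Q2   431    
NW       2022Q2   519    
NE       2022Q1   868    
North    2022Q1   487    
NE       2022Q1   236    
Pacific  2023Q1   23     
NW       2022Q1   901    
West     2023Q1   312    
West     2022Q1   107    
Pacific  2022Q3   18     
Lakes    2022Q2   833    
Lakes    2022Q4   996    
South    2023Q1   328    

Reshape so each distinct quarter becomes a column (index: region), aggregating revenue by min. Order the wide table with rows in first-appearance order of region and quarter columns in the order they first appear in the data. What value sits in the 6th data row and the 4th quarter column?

With rows in first-appearance order of region, row 6 is region=North. quarter columns in first-appearance order: 2022Q1, 2022Q4, 2023Q1, 2022Q2, 2022Q3; column 4 is 2022Q2.
Long rows with region=North, quarter=2022Q2: min(206, 780, 832) = 206.

206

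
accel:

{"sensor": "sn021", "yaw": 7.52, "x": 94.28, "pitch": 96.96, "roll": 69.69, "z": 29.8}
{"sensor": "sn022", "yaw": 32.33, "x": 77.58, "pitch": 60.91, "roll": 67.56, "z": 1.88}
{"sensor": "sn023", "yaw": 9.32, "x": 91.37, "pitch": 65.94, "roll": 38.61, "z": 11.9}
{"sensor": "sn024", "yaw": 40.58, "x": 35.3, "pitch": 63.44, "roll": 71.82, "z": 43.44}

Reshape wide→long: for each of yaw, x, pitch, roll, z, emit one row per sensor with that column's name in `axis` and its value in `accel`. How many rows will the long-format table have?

20

4 sensor values × 5 melted columns = 20 rows.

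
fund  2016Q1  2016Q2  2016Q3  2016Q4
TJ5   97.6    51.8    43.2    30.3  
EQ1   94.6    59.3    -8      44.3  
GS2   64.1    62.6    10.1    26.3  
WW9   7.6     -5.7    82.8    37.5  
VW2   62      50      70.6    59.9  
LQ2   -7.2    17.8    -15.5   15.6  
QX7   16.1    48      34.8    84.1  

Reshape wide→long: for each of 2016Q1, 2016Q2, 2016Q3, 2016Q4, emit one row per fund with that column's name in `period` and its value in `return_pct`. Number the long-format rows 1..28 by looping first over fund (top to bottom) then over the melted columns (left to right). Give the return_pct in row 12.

28 rows total (7 × 4). Row 12: index ⌊(12-1)/4⌋ = 2 into fund → GS2; (12-1) mod 4 = 3 into the melted columns → 2016Q4.
So row 12 is (GS2, 2016Q4, 26.3); return_pct = 26.3.

26.3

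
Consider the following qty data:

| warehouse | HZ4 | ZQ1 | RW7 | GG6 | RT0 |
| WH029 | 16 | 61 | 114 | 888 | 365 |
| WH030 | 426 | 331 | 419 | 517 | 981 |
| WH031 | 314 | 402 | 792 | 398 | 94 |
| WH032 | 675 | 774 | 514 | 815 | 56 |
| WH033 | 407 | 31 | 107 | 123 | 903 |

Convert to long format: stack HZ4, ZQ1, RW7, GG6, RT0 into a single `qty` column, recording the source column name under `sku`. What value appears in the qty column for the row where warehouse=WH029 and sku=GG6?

Unpivoting turns each (warehouse, wide-column) pair into one long row.
The wide cell at row WH029, column GG6 holds 888, so the long row (WH029, GG6) has qty=888.

888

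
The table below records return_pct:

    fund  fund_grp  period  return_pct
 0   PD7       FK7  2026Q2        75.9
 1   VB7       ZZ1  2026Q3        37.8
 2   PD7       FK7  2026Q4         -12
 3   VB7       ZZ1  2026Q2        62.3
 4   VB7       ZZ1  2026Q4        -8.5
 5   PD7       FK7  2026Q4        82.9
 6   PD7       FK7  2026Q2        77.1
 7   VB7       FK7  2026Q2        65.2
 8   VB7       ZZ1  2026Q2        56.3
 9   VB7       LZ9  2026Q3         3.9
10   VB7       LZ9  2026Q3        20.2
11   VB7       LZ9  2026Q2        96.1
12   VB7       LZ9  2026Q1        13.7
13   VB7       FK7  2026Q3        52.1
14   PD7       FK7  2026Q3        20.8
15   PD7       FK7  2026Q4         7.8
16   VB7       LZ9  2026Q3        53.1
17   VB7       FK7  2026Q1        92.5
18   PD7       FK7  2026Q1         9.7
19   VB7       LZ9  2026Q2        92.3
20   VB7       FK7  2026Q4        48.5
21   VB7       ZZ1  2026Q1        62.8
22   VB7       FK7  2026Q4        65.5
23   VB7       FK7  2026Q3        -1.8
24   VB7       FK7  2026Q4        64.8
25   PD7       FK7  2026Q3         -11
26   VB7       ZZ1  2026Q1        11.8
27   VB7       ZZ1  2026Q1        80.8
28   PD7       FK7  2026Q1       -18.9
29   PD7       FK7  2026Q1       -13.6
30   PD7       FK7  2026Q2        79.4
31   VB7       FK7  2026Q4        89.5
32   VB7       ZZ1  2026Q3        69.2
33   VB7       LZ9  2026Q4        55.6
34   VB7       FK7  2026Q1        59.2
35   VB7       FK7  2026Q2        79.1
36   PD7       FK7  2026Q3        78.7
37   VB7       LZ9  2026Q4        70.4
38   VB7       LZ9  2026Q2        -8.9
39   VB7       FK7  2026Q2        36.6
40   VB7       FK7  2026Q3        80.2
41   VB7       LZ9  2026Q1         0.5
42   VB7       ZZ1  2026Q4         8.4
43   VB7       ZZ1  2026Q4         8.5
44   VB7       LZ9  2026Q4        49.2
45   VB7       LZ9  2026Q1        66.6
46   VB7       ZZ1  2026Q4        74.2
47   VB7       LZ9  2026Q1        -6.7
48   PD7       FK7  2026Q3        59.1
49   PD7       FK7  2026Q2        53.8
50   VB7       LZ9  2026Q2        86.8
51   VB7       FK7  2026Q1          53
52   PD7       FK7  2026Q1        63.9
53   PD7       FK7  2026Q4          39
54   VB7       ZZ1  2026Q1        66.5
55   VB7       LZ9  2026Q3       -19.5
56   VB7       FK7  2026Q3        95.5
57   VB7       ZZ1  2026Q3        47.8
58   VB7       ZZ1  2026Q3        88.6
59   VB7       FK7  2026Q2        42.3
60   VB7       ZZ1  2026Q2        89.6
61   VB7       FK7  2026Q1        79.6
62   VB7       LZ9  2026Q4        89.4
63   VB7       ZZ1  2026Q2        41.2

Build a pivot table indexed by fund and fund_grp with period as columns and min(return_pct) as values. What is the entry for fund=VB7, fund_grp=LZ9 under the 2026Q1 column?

Rows with fund=VB7, fund_grp=LZ9 and period=2026Q1: return_pct values are 13.7, 0.5, 66.6, -6.7.
min(13.7, 0.5, 66.6, -6.7) = -6.7.

-6.7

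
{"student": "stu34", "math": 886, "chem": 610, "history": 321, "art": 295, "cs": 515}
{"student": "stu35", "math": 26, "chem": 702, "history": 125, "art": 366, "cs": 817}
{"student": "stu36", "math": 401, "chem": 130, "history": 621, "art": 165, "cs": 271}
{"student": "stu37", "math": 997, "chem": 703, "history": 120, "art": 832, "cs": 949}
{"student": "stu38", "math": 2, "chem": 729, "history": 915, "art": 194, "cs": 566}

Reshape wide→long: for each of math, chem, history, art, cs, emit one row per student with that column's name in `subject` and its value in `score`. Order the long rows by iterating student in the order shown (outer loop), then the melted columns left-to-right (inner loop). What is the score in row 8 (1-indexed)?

125

25 rows total (5 × 5). Row 8: index ⌊(8-1)/5⌋ = 1 into student → stu35; (8-1) mod 5 = 2 into the melted columns → history.
So row 8 is (stu35, history, 125); score = 125.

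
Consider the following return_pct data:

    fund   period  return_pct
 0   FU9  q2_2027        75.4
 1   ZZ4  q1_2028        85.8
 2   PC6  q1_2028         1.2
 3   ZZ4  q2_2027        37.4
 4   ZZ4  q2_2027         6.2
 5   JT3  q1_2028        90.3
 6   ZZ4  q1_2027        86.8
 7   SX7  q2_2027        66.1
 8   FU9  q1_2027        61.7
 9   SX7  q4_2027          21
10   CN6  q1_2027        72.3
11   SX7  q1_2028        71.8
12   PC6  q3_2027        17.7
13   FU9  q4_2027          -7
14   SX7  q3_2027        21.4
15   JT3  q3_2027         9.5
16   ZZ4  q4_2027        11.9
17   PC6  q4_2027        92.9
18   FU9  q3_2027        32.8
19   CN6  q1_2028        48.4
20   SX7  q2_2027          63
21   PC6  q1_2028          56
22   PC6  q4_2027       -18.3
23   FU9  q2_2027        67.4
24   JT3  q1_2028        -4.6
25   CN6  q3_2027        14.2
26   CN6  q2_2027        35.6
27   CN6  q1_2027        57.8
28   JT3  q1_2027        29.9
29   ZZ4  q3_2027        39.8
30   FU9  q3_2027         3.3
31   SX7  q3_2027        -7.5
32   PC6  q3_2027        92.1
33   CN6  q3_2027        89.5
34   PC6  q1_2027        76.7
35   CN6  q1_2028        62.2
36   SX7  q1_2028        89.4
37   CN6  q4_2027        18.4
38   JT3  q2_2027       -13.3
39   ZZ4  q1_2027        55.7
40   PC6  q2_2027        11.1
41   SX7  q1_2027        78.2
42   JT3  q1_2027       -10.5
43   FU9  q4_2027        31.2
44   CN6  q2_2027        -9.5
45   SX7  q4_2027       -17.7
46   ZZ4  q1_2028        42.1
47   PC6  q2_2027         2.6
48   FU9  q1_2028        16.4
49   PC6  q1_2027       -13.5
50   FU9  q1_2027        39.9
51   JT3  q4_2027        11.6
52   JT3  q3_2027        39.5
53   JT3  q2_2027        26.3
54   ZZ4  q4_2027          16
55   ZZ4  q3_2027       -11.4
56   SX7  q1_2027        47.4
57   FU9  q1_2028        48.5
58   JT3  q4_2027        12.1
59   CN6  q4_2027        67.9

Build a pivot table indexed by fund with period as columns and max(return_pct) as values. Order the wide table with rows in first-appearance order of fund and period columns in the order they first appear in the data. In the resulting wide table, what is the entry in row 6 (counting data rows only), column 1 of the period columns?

35.6

With rows in first-appearance order of fund, row 6 is fund=CN6. period columns in first-appearance order: q2_2027, q1_2028, q1_2027, q4_2027, q3_2027; column 1 is q2_2027.
Long rows with fund=CN6, period=q2_2027: max(35.6, -9.5) = 35.6.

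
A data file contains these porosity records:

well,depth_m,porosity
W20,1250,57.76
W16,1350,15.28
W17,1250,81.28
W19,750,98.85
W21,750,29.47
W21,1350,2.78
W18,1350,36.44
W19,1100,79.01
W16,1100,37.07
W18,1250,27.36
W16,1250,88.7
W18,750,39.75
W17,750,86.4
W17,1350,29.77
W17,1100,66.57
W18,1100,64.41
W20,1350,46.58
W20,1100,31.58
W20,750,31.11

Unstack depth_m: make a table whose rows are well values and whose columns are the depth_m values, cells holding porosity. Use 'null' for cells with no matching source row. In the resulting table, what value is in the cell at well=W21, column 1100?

null

No long-format row has well=W21 and depth_m=1100, so the cell is null.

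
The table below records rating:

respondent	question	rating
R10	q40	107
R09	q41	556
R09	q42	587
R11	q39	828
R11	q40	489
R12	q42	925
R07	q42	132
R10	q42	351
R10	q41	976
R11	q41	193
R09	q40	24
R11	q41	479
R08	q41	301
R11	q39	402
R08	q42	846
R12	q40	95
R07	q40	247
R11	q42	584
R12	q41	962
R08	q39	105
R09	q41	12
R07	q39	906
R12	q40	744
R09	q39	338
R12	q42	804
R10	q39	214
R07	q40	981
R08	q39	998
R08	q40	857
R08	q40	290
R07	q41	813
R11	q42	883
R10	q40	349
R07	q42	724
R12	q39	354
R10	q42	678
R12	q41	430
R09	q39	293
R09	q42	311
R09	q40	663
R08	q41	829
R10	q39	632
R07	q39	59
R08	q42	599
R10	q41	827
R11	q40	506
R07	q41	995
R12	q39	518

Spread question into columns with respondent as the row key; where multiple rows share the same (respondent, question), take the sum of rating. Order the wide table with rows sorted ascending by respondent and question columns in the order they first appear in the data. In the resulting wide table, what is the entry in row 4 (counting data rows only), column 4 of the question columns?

With rows sorted ascending by respondent, row 4 is respondent=R10. question columns in first-appearance order: q40, q41, q42, q39; column 4 is q39.
Long rows with respondent=R10, question=q39: 214 + 632 = 846.

846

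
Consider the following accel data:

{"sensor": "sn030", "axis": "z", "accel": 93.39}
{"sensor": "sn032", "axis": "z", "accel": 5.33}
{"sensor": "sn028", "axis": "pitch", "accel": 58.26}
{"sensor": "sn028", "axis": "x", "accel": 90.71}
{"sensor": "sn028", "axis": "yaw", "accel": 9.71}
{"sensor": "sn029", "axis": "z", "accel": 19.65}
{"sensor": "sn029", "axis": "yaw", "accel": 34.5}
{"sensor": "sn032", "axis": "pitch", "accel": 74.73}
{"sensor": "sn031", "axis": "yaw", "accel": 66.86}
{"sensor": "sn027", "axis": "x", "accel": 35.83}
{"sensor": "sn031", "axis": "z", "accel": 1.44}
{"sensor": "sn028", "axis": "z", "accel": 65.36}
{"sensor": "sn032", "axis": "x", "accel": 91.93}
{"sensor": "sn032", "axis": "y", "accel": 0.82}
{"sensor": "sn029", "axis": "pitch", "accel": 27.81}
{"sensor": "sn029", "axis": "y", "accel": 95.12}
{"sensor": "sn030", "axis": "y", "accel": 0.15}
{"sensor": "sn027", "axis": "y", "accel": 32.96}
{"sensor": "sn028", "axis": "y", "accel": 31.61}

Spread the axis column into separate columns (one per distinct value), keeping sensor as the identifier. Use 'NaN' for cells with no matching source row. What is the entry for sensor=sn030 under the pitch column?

NaN

No long-format row has sensor=sn030 and axis=pitch, so the cell is NaN.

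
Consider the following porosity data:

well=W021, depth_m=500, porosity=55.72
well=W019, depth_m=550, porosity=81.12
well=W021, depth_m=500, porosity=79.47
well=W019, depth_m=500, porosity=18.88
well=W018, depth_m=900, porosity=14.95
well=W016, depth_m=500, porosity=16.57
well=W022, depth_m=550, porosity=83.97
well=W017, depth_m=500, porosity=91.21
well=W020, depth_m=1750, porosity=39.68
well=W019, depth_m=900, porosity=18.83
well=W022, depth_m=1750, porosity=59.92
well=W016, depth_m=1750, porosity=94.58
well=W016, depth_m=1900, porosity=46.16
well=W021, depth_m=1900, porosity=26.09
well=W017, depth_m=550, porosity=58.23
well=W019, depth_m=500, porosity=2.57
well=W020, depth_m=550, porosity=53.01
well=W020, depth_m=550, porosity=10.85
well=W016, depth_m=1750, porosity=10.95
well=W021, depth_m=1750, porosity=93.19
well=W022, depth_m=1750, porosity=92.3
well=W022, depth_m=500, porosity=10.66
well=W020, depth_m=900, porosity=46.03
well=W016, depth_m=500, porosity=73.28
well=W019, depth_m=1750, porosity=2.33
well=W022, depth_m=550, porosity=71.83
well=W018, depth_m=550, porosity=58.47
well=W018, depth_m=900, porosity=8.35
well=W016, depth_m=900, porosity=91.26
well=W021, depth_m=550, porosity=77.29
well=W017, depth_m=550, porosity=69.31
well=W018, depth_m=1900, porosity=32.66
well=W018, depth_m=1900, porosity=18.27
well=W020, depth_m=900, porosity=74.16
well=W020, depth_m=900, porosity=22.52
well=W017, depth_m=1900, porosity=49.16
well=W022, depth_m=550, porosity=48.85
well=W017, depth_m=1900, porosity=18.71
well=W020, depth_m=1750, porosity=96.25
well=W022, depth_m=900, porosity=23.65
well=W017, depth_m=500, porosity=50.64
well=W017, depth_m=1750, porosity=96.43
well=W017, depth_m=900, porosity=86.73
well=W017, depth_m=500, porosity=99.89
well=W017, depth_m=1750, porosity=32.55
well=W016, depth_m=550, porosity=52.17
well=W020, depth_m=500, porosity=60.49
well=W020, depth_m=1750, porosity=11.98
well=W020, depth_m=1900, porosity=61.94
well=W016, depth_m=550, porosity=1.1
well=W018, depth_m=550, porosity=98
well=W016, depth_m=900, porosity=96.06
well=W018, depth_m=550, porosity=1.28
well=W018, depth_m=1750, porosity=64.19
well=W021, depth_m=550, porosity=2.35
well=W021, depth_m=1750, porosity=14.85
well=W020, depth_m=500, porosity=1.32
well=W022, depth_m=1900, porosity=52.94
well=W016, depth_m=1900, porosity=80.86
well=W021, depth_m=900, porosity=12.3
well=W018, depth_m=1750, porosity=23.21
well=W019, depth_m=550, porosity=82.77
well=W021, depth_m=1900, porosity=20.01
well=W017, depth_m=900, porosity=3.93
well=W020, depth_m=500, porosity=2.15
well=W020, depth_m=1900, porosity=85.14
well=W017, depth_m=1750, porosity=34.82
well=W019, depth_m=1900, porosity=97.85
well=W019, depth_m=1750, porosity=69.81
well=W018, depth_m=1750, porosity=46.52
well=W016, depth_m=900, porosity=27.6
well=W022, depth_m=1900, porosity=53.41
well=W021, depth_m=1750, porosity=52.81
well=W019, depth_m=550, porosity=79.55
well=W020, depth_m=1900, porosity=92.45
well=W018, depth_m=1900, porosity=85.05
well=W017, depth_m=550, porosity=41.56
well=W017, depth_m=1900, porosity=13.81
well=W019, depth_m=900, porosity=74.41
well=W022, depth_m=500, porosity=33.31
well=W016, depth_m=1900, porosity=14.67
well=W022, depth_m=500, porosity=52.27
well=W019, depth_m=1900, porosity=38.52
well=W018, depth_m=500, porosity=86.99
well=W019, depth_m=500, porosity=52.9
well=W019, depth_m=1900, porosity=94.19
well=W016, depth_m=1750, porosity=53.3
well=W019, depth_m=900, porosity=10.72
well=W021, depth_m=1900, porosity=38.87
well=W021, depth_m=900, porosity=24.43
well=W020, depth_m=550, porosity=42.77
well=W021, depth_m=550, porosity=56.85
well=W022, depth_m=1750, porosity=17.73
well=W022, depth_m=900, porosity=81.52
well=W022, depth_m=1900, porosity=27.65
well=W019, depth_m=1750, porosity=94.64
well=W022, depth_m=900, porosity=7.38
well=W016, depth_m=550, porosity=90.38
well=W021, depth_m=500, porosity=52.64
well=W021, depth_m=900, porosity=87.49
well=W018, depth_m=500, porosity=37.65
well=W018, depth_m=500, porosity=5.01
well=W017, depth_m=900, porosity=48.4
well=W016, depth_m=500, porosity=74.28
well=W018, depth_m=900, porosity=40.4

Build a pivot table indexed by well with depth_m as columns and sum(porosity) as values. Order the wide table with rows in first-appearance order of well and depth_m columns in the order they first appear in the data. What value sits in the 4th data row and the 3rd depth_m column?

214.92

With rows in first-appearance order of well, row 4 is well=W016. depth_m columns in first-appearance order: 500, 550, 900, 1750, 1900; column 3 is 900.
Long rows with well=W016, depth_m=900: 91.26 + 96.06 + 27.6 = 214.92.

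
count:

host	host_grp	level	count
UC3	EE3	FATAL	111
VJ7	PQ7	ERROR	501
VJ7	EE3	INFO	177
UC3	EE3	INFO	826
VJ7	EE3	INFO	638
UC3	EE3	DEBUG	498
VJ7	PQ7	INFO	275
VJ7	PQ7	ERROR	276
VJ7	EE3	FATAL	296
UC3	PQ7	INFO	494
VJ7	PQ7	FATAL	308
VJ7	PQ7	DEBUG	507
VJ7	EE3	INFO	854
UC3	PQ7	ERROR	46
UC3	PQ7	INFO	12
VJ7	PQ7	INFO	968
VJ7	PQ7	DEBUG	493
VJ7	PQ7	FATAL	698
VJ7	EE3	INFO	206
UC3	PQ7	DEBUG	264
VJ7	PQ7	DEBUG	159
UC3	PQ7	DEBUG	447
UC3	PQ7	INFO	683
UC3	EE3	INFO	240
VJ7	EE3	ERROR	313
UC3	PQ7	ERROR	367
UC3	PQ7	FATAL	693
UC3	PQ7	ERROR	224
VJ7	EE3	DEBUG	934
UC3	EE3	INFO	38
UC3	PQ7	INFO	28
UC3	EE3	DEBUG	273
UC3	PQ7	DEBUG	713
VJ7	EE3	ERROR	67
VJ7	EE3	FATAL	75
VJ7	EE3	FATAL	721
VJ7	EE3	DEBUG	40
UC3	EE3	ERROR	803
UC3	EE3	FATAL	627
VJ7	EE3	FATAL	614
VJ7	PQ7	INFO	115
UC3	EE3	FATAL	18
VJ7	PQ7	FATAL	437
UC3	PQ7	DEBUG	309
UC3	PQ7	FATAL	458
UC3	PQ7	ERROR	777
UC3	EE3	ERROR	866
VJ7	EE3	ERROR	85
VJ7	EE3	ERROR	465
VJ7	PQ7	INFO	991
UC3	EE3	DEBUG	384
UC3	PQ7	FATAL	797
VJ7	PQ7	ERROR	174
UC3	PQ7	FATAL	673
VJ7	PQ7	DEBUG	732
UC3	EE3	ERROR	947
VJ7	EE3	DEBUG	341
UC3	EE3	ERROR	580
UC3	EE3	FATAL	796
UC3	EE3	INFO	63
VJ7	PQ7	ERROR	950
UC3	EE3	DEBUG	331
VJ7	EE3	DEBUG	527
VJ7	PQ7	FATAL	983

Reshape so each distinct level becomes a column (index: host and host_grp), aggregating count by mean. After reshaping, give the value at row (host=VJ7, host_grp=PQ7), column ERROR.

475.25

Rows with host=VJ7, host_grp=PQ7 and level=ERROR: count values are 501, 276, 174, 950.
(501 + 276 + 174 + 950) / 4 = 475.25.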